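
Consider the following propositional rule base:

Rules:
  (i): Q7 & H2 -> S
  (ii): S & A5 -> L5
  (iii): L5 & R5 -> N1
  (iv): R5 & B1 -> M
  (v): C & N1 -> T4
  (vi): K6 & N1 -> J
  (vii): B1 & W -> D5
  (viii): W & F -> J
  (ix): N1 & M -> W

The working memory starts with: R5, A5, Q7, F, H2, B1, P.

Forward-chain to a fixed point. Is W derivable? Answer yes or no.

yes

Round 1: (i) [Q7 & H2 -> S]; (iv) [R5 & B1 -> M]. New: S, M.
Round 2: (ii) [S & A5 -> L5]. New: L5.
Round 3: (iii) [L5 & R5 -> N1]. New: N1.
Round 4: (ix) [N1 & M -> W]. New: W.
Round 5: (vii) [B1 & W -> D5]; (viii) [W & F -> J]. New: D5, J.
W appears in round 4, so it is derivable.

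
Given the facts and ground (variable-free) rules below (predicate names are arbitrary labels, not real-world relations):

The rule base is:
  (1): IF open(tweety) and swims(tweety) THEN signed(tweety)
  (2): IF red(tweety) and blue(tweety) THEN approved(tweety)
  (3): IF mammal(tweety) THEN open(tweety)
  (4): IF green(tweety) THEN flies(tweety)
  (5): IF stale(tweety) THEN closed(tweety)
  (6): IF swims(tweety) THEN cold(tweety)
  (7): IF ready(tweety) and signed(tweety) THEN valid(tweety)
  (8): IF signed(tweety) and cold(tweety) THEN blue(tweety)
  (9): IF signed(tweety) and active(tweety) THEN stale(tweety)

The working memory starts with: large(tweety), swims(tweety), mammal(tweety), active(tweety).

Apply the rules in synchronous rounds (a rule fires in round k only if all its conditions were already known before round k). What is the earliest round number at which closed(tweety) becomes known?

4

[1] (3) [IF mammal(tweety) THEN open(tweety)]; (6) [IF swims(tweety) THEN cold(tweety)]. ⇒ new: open(tweety), cold(tweety).
[2] (1) [IF open(tweety) and swims(tweety) THEN signed(tweety)]. ⇒ new: signed(tweety).
[3] (8) [IF signed(tweety) and cold(tweety) THEN blue(tweety)]; (9) [IF signed(tweety) and active(tweety) THEN stale(tweety)]. ⇒ new: blue(tweety), stale(tweety).
[4] (5) [IF stale(tweety) THEN closed(tweety)]. ⇒ new: closed(tweety).
closed(tweety) first appears in round 4.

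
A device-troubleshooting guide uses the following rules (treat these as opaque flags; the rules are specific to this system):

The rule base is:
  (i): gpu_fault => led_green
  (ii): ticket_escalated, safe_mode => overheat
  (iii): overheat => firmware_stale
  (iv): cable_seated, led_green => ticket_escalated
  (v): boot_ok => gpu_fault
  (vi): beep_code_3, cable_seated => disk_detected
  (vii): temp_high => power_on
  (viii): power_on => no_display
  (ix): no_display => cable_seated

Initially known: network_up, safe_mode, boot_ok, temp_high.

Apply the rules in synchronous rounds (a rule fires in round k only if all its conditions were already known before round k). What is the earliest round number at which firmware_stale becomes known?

6

[1] (v) [boot_ok => gpu_fault]; (vii) [temp_high => power_on]. ⇒ new: gpu_fault, power_on.
[2] (i) [gpu_fault => led_green]; (viii) [power_on => no_display]. ⇒ new: led_green, no_display.
[3] (ix) [no_display => cable_seated]. ⇒ new: cable_seated.
[4] (iv) [cable_seated, led_green => ticket_escalated]. ⇒ new: ticket_escalated.
[5] (ii) [ticket_escalated, safe_mode => overheat]. ⇒ new: overheat.
[6] (iii) [overheat => firmware_stale]. ⇒ new: firmware_stale.
firmware_stale first appears in round 6.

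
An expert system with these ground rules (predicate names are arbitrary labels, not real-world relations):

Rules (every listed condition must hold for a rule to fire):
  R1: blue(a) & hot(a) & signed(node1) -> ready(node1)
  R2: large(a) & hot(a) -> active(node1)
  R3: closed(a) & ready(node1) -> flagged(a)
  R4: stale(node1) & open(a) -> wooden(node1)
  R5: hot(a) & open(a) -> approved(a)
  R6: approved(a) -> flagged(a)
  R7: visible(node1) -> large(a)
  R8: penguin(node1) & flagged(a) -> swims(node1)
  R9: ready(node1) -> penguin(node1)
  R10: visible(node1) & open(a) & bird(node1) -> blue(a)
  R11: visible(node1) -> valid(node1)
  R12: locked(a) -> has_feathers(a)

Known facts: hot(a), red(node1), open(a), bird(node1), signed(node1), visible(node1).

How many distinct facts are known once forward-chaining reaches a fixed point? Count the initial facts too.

Round 1 fires R5, R7, R10, R11, giving approved(a), large(a), blue(a), valid(node1).
Round 2 fires R1, R2, R6, giving ready(node1), active(node1), flagged(a).
Round 3 fires R9, giving penguin(node1).
Round 4 fires R8, giving swims(node1).
Closure: {active(node1), approved(a), bird(node1), blue(a), flagged(a), hot(a), large(a), open(a), penguin(node1), ready(node1), red(node1), signed(node1), swims(node1), valid(node1), visible(node1)} — 15 facts.

15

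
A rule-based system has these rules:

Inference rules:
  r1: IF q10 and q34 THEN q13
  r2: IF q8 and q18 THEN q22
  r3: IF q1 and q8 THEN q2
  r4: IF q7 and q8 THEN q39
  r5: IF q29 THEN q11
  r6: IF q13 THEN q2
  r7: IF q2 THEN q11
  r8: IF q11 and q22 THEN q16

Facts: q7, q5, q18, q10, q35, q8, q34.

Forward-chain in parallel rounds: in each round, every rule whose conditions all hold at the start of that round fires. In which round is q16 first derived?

4

[1] r1 [IF q10 and q34 THEN q13]; r2 [IF q8 and q18 THEN q22]; r4 [IF q7 and q8 THEN q39]. ⇒ new: q13, q22, q39.
[2] r6 [IF q13 THEN q2]. ⇒ new: q2.
[3] r7 [IF q2 THEN q11]. ⇒ new: q11.
[4] r8 [IF q11 and q22 THEN q16]. ⇒ new: q16.
q16 first appears in round 4.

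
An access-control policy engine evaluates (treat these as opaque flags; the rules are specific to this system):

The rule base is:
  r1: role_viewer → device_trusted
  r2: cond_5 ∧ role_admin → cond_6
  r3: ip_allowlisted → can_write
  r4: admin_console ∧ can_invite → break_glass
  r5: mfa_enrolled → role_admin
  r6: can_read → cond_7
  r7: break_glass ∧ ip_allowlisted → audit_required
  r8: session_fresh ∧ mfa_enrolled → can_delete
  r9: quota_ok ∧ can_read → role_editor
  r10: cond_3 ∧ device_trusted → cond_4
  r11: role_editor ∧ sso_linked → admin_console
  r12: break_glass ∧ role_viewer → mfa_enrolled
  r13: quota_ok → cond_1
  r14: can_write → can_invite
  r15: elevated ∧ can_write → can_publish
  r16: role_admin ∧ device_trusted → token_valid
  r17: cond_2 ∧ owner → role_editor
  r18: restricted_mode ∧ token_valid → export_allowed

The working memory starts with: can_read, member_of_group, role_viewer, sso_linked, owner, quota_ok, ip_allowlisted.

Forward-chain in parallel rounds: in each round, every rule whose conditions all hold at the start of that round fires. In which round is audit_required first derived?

4

[1] r1 [role_viewer → device_trusted]; r3 [ip_allowlisted → can_write]; r6 [can_read → cond_7]; r9 [quota_ok ∧ can_read → role_editor]; r13 [quota_ok → cond_1]. ⇒ new: device_trusted, can_write, cond_7, role_editor, cond_1.
[2] r11 [role_editor ∧ sso_linked → admin_console]; r14 [can_write → can_invite]. ⇒ new: admin_console, can_invite.
[3] r4 [admin_console ∧ can_invite → break_glass]. ⇒ new: break_glass.
[4] r7 [break_glass ∧ ip_allowlisted → audit_required]; r12 [break_glass ∧ role_viewer → mfa_enrolled]. ⇒ new: audit_required, mfa_enrolled.
audit_required first appears in round 4.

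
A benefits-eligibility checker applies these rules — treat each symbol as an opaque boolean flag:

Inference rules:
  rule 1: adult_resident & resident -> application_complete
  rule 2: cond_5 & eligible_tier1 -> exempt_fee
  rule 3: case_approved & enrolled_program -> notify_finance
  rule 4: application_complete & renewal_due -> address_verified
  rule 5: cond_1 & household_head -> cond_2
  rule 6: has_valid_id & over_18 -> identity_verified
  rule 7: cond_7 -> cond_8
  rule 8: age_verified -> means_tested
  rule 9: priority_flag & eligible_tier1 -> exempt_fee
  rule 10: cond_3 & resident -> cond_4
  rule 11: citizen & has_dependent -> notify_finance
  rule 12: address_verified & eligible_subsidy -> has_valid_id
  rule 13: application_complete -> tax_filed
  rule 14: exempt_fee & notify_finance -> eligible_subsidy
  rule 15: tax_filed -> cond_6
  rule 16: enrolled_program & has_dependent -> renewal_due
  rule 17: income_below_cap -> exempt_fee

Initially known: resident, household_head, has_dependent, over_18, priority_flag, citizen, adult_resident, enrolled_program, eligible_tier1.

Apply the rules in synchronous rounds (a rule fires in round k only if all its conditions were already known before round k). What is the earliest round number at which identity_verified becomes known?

Round 1: rule 1 [adult_resident & resident -> application_complete]; rule 9 [priority_flag & eligible_tier1 -> exempt_fee]; rule 11 [citizen & has_dependent -> notify_finance]; rule 16 [enrolled_program & has_dependent -> renewal_due]. Adds application_complete, exempt_fee, notify_finance, renewal_due.
Round 2: rule 4 [application_complete & renewal_due -> address_verified]; rule 13 [application_complete -> tax_filed]; rule 14 [exempt_fee & notify_finance -> eligible_subsidy]. Adds address_verified, tax_filed, eligible_subsidy.
Round 3: rule 12 [address_verified & eligible_subsidy -> has_valid_id]; rule 15 [tax_filed -> cond_6]. Adds has_valid_id, cond_6.
Round 4: rule 6 [has_valid_id & over_18 -> identity_verified]. Adds identity_verified.
identity_verified first appears in round 4.

4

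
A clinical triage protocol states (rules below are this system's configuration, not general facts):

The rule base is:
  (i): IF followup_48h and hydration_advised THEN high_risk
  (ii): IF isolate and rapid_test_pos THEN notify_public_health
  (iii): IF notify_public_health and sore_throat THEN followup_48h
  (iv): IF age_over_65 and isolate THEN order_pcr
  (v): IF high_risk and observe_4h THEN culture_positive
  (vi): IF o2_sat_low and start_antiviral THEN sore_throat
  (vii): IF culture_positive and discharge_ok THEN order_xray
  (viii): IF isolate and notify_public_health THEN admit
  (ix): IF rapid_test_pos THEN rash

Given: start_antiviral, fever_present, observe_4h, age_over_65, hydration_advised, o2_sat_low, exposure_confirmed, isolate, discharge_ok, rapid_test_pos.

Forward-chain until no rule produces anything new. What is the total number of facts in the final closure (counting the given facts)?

19

Round 1: (ii) [IF isolate and rapid_test_pos THEN notify_public_health]; (iv) [IF age_over_65 and isolate THEN order_pcr]; (vi) [IF o2_sat_low and start_antiviral THEN sore_throat]; (ix) [IF rapid_test_pos THEN rash]. New: notify_public_health, order_pcr, sore_throat, rash.
Round 2: (iii) [IF notify_public_health and sore_throat THEN followup_48h]; (viii) [IF isolate and notify_public_health THEN admit]. New: followup_48h, admit.
Round 3: (i) [IF followup_48h and hydration_advised THEN high_risk]. New: high_risk.
Round 4: (v) [IF high_risk and observe_4h THEN culture_positive]. New: culture_positive.
Round 5: (vii) [IF culture_positive and discharge_ok THEN order_xray]. New: order_xray.
Closure: {admit, age_over_65, culture_positive, discharge_ok, exposure_confirmed, fever_present, followup_48h, high_risk, hydration_advised, isolate, notify_public_health, o2_sat_low, observe_4h, order_pcr, order_xray, rapid_test_pos, rash, sore_throat, start_antiviral} — 19 facts.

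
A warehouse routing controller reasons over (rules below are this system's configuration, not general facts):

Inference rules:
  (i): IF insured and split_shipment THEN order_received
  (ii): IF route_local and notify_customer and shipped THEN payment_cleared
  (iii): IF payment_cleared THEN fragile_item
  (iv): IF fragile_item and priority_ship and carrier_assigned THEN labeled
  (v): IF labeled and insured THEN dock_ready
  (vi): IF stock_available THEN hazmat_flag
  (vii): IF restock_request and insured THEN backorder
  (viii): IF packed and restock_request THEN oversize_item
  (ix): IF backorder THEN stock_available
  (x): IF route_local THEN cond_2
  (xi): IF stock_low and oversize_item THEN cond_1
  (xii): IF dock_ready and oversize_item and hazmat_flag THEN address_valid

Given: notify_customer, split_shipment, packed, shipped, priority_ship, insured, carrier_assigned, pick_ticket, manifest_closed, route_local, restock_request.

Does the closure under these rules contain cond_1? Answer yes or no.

no

Round 1: (i) [IF insured and split_shipment THEN order_received]; (ii) [IF route_local and notify_customer and shipped THEN payment_cleared]; (vii) [IF restock_request and insured THEN backorder]; (viii) [IF packed and restock_request THEN oversize_item]; (x) [IF route_local THEN cond_2]. Adds order_received, payment_cleared, backorder, oversize_item, cond_2.
Round 2: (iii) [IF payment_cleared THEN fragile_item]; (ix) [IF backorder THEN stock_available]. Adds fragile_item, stock_available.
Round 3: (iv) [IF fragile_item and priority_ship and carrier_assigned THEN labeled]; (vi) [IF stock_available THEN hazmat_flag]. Adds labeled, hazmat_flag.
Round 4: (v) [IF labeled and insured THEN dock_ready]. Adds dock_ready.
Round 5: (xii) [IF dock_ready and oversize_item and hazmat_flag THEN address_valid]. Adds address_valid.
Fixed point reached. cond_1 is concluded only by (xi); (xi) needs stock_low (never derived).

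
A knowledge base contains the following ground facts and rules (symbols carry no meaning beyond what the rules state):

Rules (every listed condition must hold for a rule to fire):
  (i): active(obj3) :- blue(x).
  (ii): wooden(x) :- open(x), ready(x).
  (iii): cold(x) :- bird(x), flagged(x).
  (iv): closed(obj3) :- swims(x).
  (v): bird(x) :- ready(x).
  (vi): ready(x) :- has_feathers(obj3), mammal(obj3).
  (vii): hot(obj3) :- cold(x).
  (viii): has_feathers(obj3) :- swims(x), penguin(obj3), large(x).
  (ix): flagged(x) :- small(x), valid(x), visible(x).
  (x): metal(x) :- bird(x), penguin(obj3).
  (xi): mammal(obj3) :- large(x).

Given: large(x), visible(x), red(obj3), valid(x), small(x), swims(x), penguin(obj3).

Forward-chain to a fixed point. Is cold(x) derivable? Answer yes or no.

yes

Round 1: (iv) [closed(obj3) :- swims(x).]; (viii) [has_feathers(obj3) :- swims(x), penguin(obj3), large(x).]; (ix) [flagged(x) :- small(x), valid(x), visible(x).]; (xi) [mammal(obj3) :- large(x).]. Adds closed(obj3), has_feathers(obj3), flagged(x), mammal(obj3).
Round 2: (vi) [ready(x) :- has_feathers(obj3), mammal(obj3).]. Adds ready(x).
Round 3: (v) [bird(x) :- ready(x).]. Adds bird(x).
Round 4: (iii) [cold(x) :- bird(x), flagged(x).]; (x) [metal(x) :- bird(x), penguin(obj3).]. Adds cold(x), metal(x).
Round 5: (vii) [hot(obj3) :- cold(x).]. Adds hot(obj3).
cold(x) appears in round 4, so it is derivable.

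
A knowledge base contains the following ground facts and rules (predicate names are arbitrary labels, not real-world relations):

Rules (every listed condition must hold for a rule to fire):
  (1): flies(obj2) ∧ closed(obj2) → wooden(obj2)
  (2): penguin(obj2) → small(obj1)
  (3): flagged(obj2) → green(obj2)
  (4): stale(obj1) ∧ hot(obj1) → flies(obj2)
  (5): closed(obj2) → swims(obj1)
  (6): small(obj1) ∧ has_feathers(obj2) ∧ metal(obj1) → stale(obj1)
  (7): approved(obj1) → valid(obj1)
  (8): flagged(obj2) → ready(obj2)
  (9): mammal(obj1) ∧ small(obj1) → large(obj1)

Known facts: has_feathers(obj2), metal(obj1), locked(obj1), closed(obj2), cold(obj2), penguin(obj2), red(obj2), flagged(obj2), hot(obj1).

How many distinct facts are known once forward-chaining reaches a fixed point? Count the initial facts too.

[1] (2) [penguin(obj2) → small(obj1)]; (3) [flagged(obj2) → green(obj2)]; (5) [closed(obj2) → swims(obj1)]; (8) [flagged(obj2) → ready(obj2)]. ⇒ new: small(obj1), green(obj2), swims(obj1), ready(obj2).
[2] (6) [small(obj1) ∧ has_feathers(obj2) ∧ metal(obj1) → stale(obj1)]. ⇒ new: stale(obj1).
[3] (4) [stale(obj1) ∧ hot(obj1) → flies(obj2)]. ⇒ new: flies(obj2).
[4] (1) [flies(obj2) ∧ closed(obj2) → wooden(obj2)]. ⇒ new: wooden(obj2).
Closure: {closed(obj2), cold(obj2), flagged(obj2), flies(obj2), green(obj2), has_feathers(obj2), hot(obj1), locked(obj1), metal(obj1), penguin(obj2), ready(obj2), red(obj2), small(obj1), stale(obj1), swims(obj1), wooden(obj2)} — 16 facts.

16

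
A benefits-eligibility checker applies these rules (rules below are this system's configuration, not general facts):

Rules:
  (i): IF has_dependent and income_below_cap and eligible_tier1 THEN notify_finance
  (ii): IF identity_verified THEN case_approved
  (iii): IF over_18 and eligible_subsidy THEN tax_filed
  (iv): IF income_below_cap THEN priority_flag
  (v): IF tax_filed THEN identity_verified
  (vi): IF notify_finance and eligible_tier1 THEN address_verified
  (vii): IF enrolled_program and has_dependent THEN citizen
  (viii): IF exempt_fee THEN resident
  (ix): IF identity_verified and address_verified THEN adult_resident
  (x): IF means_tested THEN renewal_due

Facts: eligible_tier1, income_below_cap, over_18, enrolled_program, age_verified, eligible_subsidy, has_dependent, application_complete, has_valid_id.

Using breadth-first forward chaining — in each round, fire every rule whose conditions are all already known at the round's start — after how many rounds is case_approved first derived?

3

Round 1 — (i), (iii), (iv), (vii), derive notify_finance, tax_filed, priority_flag, citizen.
Round 2 — (v), (vi), derive identity_verified, address_verified.
Round 3 — (ii), (ix), derive case_approved, adult_resident.
case_approved first appears in round 3.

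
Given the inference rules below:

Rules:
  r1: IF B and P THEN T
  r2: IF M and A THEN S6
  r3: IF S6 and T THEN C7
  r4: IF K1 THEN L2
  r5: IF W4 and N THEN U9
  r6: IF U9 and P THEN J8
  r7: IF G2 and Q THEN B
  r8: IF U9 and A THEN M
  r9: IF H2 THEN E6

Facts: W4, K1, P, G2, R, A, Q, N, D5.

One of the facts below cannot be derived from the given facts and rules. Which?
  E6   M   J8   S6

E6

[1] r4 [IF K1 THEN L2]; r5 [IF W4 and N THEN U9]; r7 [IF G2 and Q THEN B]. ⇒ new: L2, U9, B.
[2] r1 [IF B and P THEN T]; r6 [IF U9 and P THEN J8]; r8 [IF U9 and A THEN M]. ⇒ new: T, J8, M.
[3] r2 [IF M and A THEN S6]. ⇒ new: S6.
[4] r3 [IF S6 and T THEN C7]. ⇒ new: C7.
Derived: J8 (round 2), M (round 2), S6 (round 3). E6 never appears in any round.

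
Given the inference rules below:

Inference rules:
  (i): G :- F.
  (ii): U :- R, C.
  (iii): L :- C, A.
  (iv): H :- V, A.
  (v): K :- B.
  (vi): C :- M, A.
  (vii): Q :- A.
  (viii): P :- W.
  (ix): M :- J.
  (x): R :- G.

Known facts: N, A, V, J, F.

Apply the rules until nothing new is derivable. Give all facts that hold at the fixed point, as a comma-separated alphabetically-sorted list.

A, C, F, G, H, J, L, M, N, Q, R, U, V

Round 1: (i) [G :- F.]; (iv) [H :- V, A.]; (vii) [Q :- A.]; (ix) [M :- J.]. New: G, H, Q, M.
Round 2: (vi) [C :- M, A.]; (x) [R :- G.]. New: C, R.
Round 3: (ii) [U :- R, C.]; (iii) [L :- C, A.]. New: U, L.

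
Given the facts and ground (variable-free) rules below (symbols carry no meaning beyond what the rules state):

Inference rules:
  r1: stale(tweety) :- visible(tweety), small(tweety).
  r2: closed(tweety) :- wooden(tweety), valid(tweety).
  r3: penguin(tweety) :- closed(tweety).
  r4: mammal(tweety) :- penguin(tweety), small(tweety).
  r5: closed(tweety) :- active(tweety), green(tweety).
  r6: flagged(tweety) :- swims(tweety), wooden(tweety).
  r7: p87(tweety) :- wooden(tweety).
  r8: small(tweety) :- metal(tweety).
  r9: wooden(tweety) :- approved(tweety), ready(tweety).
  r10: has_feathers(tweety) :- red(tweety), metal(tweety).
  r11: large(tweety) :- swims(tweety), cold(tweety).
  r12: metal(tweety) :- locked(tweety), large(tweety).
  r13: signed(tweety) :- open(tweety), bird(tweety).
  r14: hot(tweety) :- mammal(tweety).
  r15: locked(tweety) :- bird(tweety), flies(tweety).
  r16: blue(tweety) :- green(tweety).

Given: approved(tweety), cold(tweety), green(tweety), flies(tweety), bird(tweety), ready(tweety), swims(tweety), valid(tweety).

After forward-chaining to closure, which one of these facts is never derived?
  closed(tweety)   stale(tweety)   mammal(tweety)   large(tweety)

stale(tweety)

Round 1: r9 [wooden(tweety) :- approved(tweety), ready(tweety).]; r11 [large(tweety) :- swims(tweety), cold(tweety).]; r15 [locked(tweety) :- bird(tweety), flies(tweety).]; r16 [blue(tweety) :- green(tweety).]. Adds wooden(tweety), large(tweety), locked(tweety), blue(tweety).
Round 2: r2 [closed(tweety) :- wooden(tweety), valid(tweety).]; r6 [flagged(tweety) :- swims(tweety), wooden(tweety).]; r7 [p87(tweety) :- wooden(tweety).]; r12 [metal(tweety) :- locked(tweety), large(tweety).]. Adds closed(tweety), flagged(tweety), p87(tweety), metal(tweety).
Round 3: r3 [penguin(tweety) :- closed(tweety).]; r8 [small(tweety) :- metal(tweety).]. Adds penguin(tweety), small(tweety).
Round 4: r4 [mammal(tweety) :- penguin(tweety), small(tweety).]. Adds mammal(tweety).
Round 5: r14 [hot(tweety) :- mammal(tweety).]. Adds hot(tweety).
Derived: closed(tweety) (round 2), large(tweety) (round 1), mammal(tweety) (round 4). stale(tweety) never appears in any round.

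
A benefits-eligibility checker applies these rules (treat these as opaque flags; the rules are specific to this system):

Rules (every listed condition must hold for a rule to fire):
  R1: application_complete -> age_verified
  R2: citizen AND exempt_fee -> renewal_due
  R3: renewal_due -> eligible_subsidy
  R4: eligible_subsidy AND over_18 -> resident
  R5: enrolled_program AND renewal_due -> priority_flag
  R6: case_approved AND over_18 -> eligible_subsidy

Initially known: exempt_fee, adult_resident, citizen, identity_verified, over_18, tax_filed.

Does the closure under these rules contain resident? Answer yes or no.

Round 1 fires R2, giving renewal_due.
Round 2 fires R3, giving eligible_subsidy.
Round 3 fires R4, giving resident.
resident appears in round 3, so it is derivable.

yes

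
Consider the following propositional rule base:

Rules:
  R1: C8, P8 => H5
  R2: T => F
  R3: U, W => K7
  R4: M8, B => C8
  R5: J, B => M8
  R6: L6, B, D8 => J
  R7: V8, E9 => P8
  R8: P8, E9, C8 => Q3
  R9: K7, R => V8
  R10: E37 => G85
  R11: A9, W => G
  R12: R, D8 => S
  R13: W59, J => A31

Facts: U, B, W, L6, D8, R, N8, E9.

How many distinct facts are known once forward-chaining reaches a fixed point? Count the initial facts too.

[1] R3 [U, W => K7]; R6 [L6, B, D8 => J]; R12 [R, D8 => S]. ⇒ new: K7, J, S.
[2] R5 [J, B => M8]; R9 [K7, R => V8]. ⇒ new: M8, V8.
[3] R4 [M8, B => C8]; R7 [V8, E9 => P8]. ⇒ new: C8, P8.
[4] R1 [C8, P8 => H5]; R8 [P8, E9, C8 => Q3]. ⇒ new: H5, Q3.
Closure: {B, C8, D8, E9, H5, J, K7, L6, M8, N8, P8, Q3, R, S, U, V8, W} — 17 facts.

17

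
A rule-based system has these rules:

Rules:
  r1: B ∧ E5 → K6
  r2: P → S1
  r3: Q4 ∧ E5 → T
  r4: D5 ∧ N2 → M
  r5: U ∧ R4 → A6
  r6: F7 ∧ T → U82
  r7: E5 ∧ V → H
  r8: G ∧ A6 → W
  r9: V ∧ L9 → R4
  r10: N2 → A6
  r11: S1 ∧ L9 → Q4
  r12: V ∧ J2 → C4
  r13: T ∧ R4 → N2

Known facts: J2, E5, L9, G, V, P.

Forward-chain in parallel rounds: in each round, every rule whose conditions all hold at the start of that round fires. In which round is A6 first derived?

[1] r2 [P → S1]; r7 [E5 ∧ V → H]; r9 [V ∧ L9 → R4]; r12 [V ∧ J2 → C4]. ⇒ new: S1, H, R4, C4.
[2] r11 [S1 ∧ L9 → Q4]. ⇒ new: Q4.
[3] r3 [Q4 ∧ E5 → T]. ⇒ new: T.
[4] r13 [T ∧ R4 → N2]. ⇒ new: N2.
[5] r10 [N2 → A6]. ⇒ new: A6.
A6 first appears in round 5.

5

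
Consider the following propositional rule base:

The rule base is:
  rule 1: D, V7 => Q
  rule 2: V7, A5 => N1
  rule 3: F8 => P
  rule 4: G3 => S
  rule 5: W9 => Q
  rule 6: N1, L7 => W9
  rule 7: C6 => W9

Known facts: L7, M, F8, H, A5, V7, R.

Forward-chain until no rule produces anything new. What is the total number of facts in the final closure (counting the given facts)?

11

Round 1 fires rule 2, rule 3, giving N1, P.
Round 2 fires rule 6, giving W9.
Round 3 fires rule 5, giving Q.
Closure: {A5, F8, H, L7, M, N1, P, Q, R, V7, W9} — 11 facts.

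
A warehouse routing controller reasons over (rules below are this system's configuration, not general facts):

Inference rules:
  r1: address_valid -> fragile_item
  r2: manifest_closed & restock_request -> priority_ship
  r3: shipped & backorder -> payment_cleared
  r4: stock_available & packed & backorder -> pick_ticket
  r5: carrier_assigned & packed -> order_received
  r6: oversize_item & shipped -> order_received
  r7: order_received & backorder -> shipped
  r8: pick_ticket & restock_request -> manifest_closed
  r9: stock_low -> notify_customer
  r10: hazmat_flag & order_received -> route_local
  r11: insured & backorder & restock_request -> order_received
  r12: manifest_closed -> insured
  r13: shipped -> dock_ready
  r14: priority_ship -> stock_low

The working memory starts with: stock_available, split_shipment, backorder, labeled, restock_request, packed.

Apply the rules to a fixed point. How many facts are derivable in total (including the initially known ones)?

16

[1] r4 [stock_available & packed & backorder -> pick_ticket]. ⇒ new: pick_ticket.
[2] r8 [pick_ticket & restock_request -> manifest_closed]. ⇒ new: manifest_closed.
[3] r2 [manifest_closed & restock_request -> priority_ship]; r12 [manifest_closed -> insured]. ⇒ new: priority_ship, insured.
[4] r11 [insured & backorder & restock_request -> order_received]; r14 [priority_ship -> stock_low]. ⇒ new: order_received, stock_low.
[5] r7 [order_received & backorder -> shipped]; r9 [stock_low -> notify_customer]. ⇒ new: shipped, notify_customer.
[6] r3 [shipped & backorder -> payment_cleared]; r13 [shipped -> dock_ready]. ⇒ new: payment_cleared, dock_ready.
Closure: {backorder, dock_ready, insured, labeled, manifest_closed, notify_customer, order_received, packed, payment_cleared, pick_ticket, priority_ship, restock_request, shipped, split_shipment, stock_available, stock_low} — 16 facts.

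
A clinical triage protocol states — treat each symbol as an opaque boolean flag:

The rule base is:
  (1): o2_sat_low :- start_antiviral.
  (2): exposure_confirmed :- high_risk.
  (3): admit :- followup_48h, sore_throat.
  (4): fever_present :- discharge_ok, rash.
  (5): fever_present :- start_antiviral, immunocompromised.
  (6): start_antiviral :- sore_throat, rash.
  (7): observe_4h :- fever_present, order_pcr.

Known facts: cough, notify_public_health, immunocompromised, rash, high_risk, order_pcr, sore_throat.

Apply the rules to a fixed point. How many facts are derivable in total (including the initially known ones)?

12

[1] (2) [exposure_confirmed :- high_risk.]; (6) [start_antiviral :- sore_throat, rash.]. ⇒ new: exposure_confirmed, start_antiviral.
[2] (1) [o2_sat_low :- start_antiviral.]; (5) [fever_present :- start_antiviral, immunocompromised.]. ⇒ new: o2_sat_low, fever_present.
[3] (7) [observe_4h :- fever_present, order_pcr.]. ⇒ new: observe_4h.
Closure: {cough, exposure_confirmed, fever_present, high_risk, immunocompromised, notify_public_health, o2_sat_low, observe_4h, order_pcr, rash, sore_throat, start_antiviral} — 12 facts.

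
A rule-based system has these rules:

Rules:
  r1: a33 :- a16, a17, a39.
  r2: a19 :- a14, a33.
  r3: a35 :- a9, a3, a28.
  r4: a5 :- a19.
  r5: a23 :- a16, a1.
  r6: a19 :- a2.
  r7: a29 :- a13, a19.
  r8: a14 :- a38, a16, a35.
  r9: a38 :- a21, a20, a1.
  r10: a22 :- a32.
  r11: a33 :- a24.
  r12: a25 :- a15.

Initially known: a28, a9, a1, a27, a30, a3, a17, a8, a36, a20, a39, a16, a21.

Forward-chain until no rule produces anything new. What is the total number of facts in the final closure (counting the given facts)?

20

Round 1 — r1, r3, r5, r9, derive a33, a35, a23, a38.
Round 2 — r8, derive a14.
Round 3 — r2, derive a19.
Round 4 — r4, derive a5.
Closure: {a1, a14, a16, a17, a19, a20, a21, a23, a27, a28, a3, a30, a33, a35, a36, a38, a39, a5, a8, a9} — 20 facts.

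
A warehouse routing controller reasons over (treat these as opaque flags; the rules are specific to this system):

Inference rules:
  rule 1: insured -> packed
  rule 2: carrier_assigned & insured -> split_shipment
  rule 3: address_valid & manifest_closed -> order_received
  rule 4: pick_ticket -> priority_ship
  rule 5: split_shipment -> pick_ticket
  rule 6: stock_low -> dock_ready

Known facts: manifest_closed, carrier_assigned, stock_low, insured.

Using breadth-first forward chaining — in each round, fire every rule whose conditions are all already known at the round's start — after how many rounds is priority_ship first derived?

3

Round 1 fires rule 1, rule 2, rule 6, giving packed, split_shipment, dock_ready.
Round 2 fires rule 5, giving pick_ticket.
Round 3 fires rule 4, giving priority_ship.
priority_ship first appears in round 3.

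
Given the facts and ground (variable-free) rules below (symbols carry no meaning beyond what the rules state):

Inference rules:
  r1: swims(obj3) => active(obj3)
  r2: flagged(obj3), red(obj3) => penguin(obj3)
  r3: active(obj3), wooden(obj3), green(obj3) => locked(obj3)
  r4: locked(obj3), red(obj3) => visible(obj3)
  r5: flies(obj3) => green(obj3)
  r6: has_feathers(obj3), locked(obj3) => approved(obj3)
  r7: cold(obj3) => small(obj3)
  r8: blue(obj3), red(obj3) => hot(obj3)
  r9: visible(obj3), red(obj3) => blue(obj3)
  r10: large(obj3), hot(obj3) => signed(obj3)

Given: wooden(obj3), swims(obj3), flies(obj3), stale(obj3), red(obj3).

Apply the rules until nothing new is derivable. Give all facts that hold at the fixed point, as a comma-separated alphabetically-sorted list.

Round 1 — r1, r5, derive active(obj3), green(obj3).
Round 2 — r3, derive locked(obj3).
Round 3 — r4, derive visible(obj3).
Round 4 — r9, derive blue(obj3).
Round 5 — r8, derive hot(obj3).

active(obj3), blue(obj3), flies(obj3), green(obj3), hot(obj3), locked(obj3), red(obj3), stale(obj3), swims(obj3), visible(obj3), wooden(obj3)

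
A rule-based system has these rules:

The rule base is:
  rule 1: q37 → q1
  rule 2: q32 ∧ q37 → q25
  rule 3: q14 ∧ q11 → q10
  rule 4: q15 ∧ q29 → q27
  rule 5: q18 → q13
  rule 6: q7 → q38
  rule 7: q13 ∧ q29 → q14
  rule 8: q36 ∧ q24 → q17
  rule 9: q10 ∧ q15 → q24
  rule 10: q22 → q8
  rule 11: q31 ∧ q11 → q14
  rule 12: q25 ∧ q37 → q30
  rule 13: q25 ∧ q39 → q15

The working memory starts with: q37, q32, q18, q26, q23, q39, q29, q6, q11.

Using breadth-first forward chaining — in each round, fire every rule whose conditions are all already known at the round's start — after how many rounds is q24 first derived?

Round 1: rule 1 [q37 → q1]; rule 2 [q32 ∧ q37 → q25]; rule 5 [q18 → q13]. Adds q1, q25, q13.
Round 2: rule 7 [q13 ∧ q29 → q14]; rule 12 [q25 ∧ q37 → q30]; rule 13 [q25 ∧ q39 → q15]. Adds q14, q30, q15.
Round 3: rule 3 [q14 ∧ q11 → q10]; rule 4 [q15 ∧ q29 → q27]. Adds q10, q27.
Round 4: rule 9 [q10 ∧ q15 → q24]. Adds q24.
q24 first appears in round 4.

4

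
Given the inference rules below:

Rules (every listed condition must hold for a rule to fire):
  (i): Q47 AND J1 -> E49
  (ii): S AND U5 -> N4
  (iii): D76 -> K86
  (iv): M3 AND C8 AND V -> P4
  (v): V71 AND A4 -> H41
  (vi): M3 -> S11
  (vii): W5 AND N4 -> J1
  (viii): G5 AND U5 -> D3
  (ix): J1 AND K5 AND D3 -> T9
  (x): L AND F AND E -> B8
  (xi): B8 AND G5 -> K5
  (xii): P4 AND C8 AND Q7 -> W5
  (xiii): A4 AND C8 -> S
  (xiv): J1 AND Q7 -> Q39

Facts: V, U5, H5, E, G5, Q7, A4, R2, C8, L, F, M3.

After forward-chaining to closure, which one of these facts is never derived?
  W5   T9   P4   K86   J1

Round 1: (iv) [M3 AND C8 AND V -> P4]; (vi) [M3 -> S11]; (viii) [G5 AND U5 -> D3]; (x) [L AND F AND E -> B8]; (xiii) [A4 AND C8 -> S]. New: P4, S11, D3, B8, S.
Round 2: (ii) [S AND U5 -> N4]; (xi) [B8 AND G5 -> K5]; (xii) [P4 AND C8 AND Q7 -> W5]. New: N4, K5, W5.
Round 3: (vii) [W5 AND N4 -> J1]. New: J1.
Round 4: (ix) [J1 AND K5 AND D3 -> T9]; (xiv) [J1 AND Q7 -> Q39]. New: T9, Q39.
Derived: T9 (round 4), J1 (round 3), W5 (round 2), P4 (round 1). K86 never appears in any round.

K86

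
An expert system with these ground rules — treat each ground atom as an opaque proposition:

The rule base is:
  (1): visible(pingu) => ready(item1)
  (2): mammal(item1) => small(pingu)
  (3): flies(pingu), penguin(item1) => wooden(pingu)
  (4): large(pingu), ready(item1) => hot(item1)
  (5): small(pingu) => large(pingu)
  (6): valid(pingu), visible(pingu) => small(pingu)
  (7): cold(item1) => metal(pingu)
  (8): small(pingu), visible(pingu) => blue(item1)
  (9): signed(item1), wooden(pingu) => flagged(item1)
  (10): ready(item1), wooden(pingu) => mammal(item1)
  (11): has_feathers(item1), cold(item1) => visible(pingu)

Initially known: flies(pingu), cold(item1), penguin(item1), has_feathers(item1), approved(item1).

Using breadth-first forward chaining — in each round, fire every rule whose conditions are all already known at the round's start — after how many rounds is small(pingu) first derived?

4

Round 1 fires (3), (7), (11), giving wooden(pingu), metal(pingu), visible(pingu).
Round 2 fires (1), giving ready(item1).
Round 3 fires (10), giving mammal(item1).
Round 4 fires (2), giving small(pingu).
small(pingu) first appears in round 4.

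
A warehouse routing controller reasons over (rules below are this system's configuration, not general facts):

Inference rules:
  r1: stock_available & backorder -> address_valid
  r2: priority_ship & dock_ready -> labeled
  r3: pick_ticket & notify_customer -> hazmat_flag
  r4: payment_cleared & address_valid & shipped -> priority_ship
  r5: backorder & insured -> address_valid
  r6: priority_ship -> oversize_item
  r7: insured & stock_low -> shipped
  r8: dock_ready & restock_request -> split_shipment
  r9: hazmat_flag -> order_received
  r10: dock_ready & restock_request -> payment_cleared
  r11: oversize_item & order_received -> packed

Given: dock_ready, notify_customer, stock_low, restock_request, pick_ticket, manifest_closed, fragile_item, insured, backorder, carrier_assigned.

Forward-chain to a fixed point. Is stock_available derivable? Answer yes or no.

no

Round 1 fires r3, r5, r7, r8, r10, giving hazmat_flag, address_valid, shipped, split_shipment, payment_cleared.
Round 2 fires r4, r9, giving priority_ship, order_received.
Round 3 fires r2, r6, giving labeled, oversize_item.
Round 4 fires r11, giving packed.
Fixed point reached. No rule has stock_available as a consequent, and it is not given.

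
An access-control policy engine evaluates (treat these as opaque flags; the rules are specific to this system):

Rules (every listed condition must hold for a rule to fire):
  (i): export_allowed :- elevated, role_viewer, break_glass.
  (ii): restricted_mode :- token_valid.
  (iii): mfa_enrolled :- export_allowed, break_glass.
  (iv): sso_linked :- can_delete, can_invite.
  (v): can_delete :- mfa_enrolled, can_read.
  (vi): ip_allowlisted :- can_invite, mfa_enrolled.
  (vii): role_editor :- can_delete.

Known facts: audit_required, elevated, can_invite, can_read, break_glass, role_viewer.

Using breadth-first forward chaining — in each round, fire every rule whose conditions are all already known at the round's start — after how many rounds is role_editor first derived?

4

Round 1 fires (i), giving export_allowed.
Round 2 fires (iii), giving mfa_enrolled.
Round 3 fires (v), (vi), giving can_delete, ip_allowlisted.
Round 4 fires (iv), (vii), giving sso_linked, role_editor.
role_editor first appears in round 4.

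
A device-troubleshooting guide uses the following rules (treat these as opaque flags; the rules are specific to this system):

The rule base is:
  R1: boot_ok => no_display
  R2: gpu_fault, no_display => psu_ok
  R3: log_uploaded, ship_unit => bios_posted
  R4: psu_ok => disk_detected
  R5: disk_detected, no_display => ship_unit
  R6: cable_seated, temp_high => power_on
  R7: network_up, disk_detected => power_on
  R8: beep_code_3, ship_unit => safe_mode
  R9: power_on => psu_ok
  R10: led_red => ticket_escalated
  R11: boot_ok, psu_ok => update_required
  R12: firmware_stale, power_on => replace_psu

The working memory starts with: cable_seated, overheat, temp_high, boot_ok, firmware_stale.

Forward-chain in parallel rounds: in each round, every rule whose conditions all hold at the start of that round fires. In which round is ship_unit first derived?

[1] R1 [boot_ok => no_display]; R6 [cable_seated, temp_high => power_on]. ⇒ new: no_display, power_on.
[2] R9 [power_on => psu_ok]; R12 [firmware_stale, power_on => replace_psu]. ⇒ new: psu_ok, replace_psu.
[3] R4 [psu_ok => disk_detected]; R11 [boot_ok, psu_ok => update_required]. ⇒ new: disk_detected, update_required.
[4] R5 [disk_detected, no_display => ship_unit]. ⇒ new: ship_unit.
ship_unit first appears in round 4.

4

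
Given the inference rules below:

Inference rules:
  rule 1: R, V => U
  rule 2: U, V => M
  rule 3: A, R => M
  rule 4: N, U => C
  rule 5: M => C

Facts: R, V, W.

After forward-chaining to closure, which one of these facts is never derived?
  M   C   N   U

N

Round 1 fires rule 1, giving U.
Round 2 fires rule 2, giving M.
Round 3 fires rule 5, giving C.
Derived: U (round 1), M (round 2), C (round 3). N never appears in any round.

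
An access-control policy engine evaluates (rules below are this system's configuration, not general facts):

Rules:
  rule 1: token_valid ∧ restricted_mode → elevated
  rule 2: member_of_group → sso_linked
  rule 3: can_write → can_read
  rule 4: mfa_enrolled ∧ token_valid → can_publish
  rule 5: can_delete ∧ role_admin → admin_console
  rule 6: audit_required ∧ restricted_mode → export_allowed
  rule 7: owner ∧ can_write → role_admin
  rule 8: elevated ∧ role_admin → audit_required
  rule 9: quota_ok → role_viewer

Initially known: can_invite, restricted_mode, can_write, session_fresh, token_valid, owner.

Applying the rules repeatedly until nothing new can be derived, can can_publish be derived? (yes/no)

no

Round 1: rule 1 [token_valid ∧ restricted_mode → elevated]; rule 3 [can_write → can_read]; rule 7 [owner ∧ can_write → role_admin]. Adds elevated, can_read, role_admin.
Round 2: rule 8 [elevated ∧ role_admin → audit_required]. Adds audit_required.
Round 3: rule 6 [audit_required ∧ restricted_mode → export_allowed]. Adds export_allowed.
Fixed point reached. can_publish is concluded only by rule 4; rule 4 needs mfa_enrolled (never derived).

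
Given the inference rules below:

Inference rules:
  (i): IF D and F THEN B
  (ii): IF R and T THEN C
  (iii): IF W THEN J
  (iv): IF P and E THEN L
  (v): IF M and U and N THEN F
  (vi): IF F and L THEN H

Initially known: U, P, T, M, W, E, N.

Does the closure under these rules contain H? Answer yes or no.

yes

Round 1: (iii) [IF W THEN J]; (iv) [IF P and E THEN L]; (v) [IF M and U and N THEN F]. Adds J, L, F.
Round 2: (vi) [IF F and L THEN H]. Adds H.
H appears in round 2, so it is derivable.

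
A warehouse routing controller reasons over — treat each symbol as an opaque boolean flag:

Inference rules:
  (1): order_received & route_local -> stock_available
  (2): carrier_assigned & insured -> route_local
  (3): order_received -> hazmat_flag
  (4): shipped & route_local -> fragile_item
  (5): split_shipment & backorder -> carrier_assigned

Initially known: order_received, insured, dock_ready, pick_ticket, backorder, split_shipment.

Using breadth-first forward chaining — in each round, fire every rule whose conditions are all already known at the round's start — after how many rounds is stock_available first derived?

3

Round 1 fires (3), (5), giving hazmat_flag, carrier_assigned.
Round 2 fires (2), giving route_local.
Round 3 fires (1), giving stock_available.
stock_available first appears in round 3.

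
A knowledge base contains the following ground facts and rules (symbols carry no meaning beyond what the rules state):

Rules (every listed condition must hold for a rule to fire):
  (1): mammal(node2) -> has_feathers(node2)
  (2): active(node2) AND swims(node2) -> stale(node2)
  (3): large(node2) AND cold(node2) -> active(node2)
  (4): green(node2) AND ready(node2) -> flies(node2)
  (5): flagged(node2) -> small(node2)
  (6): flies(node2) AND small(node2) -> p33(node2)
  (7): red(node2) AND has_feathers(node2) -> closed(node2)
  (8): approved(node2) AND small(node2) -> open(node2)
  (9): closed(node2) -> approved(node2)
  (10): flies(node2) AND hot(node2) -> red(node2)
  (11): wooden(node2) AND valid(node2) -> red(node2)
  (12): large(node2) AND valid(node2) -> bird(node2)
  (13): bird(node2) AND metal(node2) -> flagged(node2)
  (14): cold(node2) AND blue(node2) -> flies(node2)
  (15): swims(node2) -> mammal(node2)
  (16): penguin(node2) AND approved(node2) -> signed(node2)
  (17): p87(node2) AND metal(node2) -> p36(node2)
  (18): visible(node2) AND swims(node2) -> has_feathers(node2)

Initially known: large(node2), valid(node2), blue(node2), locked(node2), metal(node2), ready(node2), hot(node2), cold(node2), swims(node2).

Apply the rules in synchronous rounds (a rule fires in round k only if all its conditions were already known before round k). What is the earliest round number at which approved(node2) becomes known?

4

Round 1: (3) [large(node2) AND cold(node2) -> active(node2)]; (12) [large(node2) AND valid(node2) -> bird(node2)]; (14) [cold(node2) AND blue(node2) -> flies(node2)]; (15) [swims(node2) -> mammal(node2)]. Adds active(node2), bird(node2), flies(node2), mammal(node2).
Round 2: (1) [mammal(node2) -> has_feathers(node2)]; (2) [active(node2) AND swims(node2) -> stale(node2)]; (10) [flies(node2) AND hot(node2) -> red(node2)]; (13) [bird(node2) AND metal(node2) -> flagged(node2)]. Adds has_feathers(node2), stale(node2), red(node2), flagged(node2).
Round 3: (5) [flagged(node2) -> small(node2)]; (7) [red(node2) AND has_feathers(node2) -> closed(node2)]. Adds small(node2), closed(node2).
Round 4: (6) [flies(node2) AND small(node2) -> p33(node2)]; (9) [closed(node2) -> approved(node2)]. Adds p33(node2), approved(node2).
approved(node2) first appears in round 4.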